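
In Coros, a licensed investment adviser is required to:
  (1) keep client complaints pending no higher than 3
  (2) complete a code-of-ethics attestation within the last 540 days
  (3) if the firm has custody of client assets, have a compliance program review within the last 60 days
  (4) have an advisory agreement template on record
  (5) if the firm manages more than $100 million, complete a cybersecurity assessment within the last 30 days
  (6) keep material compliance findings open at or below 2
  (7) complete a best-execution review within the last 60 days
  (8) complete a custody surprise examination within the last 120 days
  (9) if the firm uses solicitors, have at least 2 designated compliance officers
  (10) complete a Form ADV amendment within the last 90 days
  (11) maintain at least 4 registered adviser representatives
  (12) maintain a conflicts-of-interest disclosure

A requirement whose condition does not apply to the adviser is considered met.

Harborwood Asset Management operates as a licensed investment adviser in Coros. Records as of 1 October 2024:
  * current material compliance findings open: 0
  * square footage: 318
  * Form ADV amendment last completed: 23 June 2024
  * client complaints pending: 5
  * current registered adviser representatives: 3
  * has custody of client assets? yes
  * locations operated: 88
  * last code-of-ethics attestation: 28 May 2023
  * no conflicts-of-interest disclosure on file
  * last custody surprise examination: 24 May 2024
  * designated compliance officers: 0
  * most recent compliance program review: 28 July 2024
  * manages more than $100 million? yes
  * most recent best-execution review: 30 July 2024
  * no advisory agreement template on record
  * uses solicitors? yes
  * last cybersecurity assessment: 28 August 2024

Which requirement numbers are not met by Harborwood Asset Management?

1, 3, 4, 5, 7, 8, 9, 10, 11, 12

1. client complaints pending 5 > 3 → not met
2. code-of-ethics attestation 492 days ago vs limit 540 → met
3. condition 'has custody of client assets' holds; compliance program review 65 days ago vs limit 60 → not met
4. advisory agreement template absent → not met
5. condition 'manages more than $100 million' holds; cybersecurity assessment 34 days ago vs limit 30 → not met
6. material compliance findings open 0 ≤ 2 → met
7. best-execution review 63 days ago vs limit 60 → not met
8. custody surprise examination 130 days ago vs limit 120 → not met
9. condition 'uses solicitors' holds; designated compliance officers 0 < 2 → not met
10. Form ADV amendment 100 days ago vs limit 90 → not met
11. registered adviser representatives 3 < 4 → not met
12. conflicts-of-interest disclosure absent → not met
Not met: 1, 3, 4, 5, 7, 8, 9, 10, 11, 12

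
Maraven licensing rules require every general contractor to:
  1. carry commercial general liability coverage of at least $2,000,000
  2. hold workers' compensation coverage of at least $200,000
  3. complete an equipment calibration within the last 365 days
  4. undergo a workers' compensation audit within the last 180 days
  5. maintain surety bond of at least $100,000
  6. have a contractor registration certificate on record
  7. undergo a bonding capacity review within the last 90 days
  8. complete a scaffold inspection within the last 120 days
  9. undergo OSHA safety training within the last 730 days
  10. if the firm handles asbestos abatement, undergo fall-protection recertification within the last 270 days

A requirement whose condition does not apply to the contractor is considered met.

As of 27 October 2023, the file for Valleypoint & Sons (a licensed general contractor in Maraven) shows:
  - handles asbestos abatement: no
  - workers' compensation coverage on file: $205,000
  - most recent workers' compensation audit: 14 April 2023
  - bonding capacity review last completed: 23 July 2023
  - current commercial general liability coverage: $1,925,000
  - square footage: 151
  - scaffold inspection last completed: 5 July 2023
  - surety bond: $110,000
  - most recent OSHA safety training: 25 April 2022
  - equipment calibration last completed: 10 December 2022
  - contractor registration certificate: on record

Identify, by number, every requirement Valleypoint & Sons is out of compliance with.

1, 4, 7

1. commercial general liability coverage $1,925,000 < $2,000,000 → not met
2. workers' compensation coverage $205,000 ≥ $200,000 → met
3. equipment calibration 321 days ago vs limit 365 → met
4. workers' compensation audit 196 days ago vs limit 180 → not met
5. surety bond $110,000 ≥ $100,000 → met
6. contractor registration certificate present → met
7. bonding capacity review 96 days ago vs limit 90 → not met
8. scaffold inspection 114 days ago vs limit 120 → met
9. OSHA safety training 550 days ago vs limit 730 → met
10. condition 'handles asbestos abatement' does not hold → requirement n/a → met
Not met: 1, 4, 7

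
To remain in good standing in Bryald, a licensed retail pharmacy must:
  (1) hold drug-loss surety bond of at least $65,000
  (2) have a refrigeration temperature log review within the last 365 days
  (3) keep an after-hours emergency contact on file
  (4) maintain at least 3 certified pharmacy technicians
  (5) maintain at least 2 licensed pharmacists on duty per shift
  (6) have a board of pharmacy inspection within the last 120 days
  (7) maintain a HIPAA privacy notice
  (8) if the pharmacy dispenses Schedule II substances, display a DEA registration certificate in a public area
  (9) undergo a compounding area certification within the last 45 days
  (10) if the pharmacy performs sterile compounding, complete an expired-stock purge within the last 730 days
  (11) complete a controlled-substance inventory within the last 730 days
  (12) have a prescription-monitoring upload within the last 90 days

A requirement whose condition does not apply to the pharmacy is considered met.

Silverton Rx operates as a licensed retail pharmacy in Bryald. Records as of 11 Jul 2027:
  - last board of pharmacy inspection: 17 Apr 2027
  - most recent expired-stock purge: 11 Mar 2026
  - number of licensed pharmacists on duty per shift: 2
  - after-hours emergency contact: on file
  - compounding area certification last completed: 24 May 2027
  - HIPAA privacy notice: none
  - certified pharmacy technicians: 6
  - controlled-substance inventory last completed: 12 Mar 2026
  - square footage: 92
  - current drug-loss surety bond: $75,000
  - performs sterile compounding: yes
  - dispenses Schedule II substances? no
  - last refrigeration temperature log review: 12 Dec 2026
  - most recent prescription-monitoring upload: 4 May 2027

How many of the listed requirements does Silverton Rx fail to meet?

1. drug-loss surety bond $75,000 ≥ $65,000 → met
2. refrigeration temperature log review 211 days ago vs limit 365 → met
3. after-hours emergency contact present → met
4. certified pharmacy technicians 6 ≥ 3 → met
5. licensed pharmacists on duty per shift 2 ≥ 2 → met
6. board of pharmacy inspection 85 days ago vs limit 120 → met
7. HIPAA privacy notice absent → not met
8. condition 'dispenses Schedule II substances' does not hold → requirement n/a → met
9. compounding area certification 48 days ago vs limit 45 → not met
10. condition 'performs sterile compounding' holds; expired-stock purge 487 days ago vs limit 730 → met
11. controlled-substance inventory 486 days ago vs limit 730 → met
12. prescription-monitoring upload 68 days ago vs limit 90 → met
Not met: 2 of 12

2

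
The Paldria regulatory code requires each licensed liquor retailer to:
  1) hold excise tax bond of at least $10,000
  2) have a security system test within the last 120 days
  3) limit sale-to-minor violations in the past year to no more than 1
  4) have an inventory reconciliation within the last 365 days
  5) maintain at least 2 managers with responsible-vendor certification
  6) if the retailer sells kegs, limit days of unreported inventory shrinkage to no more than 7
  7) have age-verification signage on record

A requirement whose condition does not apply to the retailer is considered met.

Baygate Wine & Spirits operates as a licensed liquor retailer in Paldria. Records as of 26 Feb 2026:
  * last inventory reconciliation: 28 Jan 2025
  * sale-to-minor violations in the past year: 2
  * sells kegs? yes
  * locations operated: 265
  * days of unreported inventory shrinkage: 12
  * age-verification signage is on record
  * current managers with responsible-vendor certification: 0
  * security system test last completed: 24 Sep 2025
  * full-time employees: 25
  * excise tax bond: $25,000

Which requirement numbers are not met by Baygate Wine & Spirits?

1. excise tax bond $25,000 ≥ $10,000 → met
2. security system test 155 days ago vs limit 120 → not met
3. sale-to-minor violations in the past year 2 > 1 → not met
4. inventory reconciliation 394 days ago vs limit 365 → not met
5. managers with responsible-vendor certification 0 < 2 → not met
6. condition 'sells kegs' holds; days of unreported inventory shrinkage 12 > 7 → not met
7. age-verification signage present → met
Not met: 2, 3, 4, 5, 6

2, 3, 4, 5, 6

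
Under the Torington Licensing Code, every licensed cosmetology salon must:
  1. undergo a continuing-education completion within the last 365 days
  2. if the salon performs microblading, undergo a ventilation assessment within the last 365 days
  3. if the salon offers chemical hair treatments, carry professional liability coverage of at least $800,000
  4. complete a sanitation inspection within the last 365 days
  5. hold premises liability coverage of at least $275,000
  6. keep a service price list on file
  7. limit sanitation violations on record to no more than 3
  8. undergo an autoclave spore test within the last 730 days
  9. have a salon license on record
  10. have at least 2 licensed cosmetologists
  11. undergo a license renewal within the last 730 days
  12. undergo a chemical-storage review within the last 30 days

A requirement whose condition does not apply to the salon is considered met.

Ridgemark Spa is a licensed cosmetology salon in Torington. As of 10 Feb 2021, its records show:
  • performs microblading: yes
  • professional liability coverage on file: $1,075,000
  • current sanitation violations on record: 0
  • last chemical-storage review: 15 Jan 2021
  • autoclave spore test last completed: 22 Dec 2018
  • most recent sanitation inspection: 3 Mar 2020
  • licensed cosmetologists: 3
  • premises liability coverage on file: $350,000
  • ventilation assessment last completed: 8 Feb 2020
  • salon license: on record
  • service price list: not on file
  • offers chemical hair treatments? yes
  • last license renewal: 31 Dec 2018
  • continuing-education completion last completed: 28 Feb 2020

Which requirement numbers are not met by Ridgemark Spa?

1. continuing-education completion 348 days ago vs limit 365 → met
2. condition 'performs microblading' holds; ventilation assessment 368 days ago vs limit 365 → not met
3. condition 'offers chemical hair treatments' holds; professional liability coverage $1,075,000 ≥ $800,000 → met
4. sanitation inspection 344 days ago vs limit 365 → met
5. premises liability coverage $350,000 ≥ $275,000 → met
6. service price list absent → not met
7. sanitation violations on record 0 ≤ 3 → met
8. autoclave spore test 781 days ago vs limit 730 → not met
9. salon license present → met
10. licensed cosmetologists 3 ≥ 2 → met
11. license renewal 772 days ago vs limit 730 → not met
12. chemical-storage review 26 days ago vs limit 30 → met
Not met: 2, 6, 8, 11

2, 6, 8, 11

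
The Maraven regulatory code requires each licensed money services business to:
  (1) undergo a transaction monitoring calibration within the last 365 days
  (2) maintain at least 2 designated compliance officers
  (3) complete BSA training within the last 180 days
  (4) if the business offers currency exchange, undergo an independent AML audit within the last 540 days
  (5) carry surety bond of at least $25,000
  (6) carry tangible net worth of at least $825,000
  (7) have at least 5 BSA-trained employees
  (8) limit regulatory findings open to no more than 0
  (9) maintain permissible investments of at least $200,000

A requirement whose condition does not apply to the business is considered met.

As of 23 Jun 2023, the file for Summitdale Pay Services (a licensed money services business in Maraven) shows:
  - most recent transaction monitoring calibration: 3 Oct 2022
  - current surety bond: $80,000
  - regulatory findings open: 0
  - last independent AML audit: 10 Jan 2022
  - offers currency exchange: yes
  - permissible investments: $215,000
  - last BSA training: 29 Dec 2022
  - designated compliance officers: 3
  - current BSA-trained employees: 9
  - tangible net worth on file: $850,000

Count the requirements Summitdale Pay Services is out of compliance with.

0

1. transaction monitoring calibration 263 days ago vs limit 365 → met
2. designated compliance officers 3 ≥ 2 → met
3. BSA training 176 days ago vs limit 180 → met
4. condition 'offers currency exchange' holds; independent AML audit 529 days ago vs limit 540 → met
5. surety bond $80,000 ≥ $25,000 → met
6. tangible net worth $850,000 ≥ $825,000 → met
7. BSA-trained employees 9 ≥ 5 → met
8. regulatory findings open 0 ≤ 0 → met
9. permissible investments $215,000 ≥ $200,000 → met
Not met: 0 of 9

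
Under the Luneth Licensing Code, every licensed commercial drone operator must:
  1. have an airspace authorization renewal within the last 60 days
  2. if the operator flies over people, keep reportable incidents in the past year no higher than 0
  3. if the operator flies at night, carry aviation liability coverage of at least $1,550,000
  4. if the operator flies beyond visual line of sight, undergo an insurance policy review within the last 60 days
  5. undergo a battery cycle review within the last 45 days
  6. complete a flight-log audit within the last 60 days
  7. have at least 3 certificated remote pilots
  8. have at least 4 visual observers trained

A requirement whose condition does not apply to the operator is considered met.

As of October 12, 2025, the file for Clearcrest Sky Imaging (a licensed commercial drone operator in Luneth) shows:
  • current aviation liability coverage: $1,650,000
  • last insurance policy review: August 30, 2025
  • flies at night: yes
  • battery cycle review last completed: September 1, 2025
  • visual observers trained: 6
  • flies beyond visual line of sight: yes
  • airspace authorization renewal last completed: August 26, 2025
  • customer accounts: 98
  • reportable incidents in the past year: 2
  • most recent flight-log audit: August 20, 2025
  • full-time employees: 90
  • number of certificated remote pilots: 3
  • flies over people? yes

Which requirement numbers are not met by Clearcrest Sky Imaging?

2

1. airspace authorization renewal 47 days ago vs limit 60 → met
2. condition 'flies over people' holds; reportable incidents in the past year 2 > 0 → not met
3. condition 'flies at night' holds; aviation liability coverage $1,650,000 ≥ $1,550,000 → met
4. condition 'flies beyond visual line of sight' holds; insurance policy review 43 days ago vs limit 60 → met
5. battery cycle review 41 days ago vs limit 45 → met
6. flight-log audit 53 days ago vs limit 60 → met
7. certificated remote pilots 3 ≥ 3 → met
8. visual observers trained 6 ≥ 4 → met
Not met: 2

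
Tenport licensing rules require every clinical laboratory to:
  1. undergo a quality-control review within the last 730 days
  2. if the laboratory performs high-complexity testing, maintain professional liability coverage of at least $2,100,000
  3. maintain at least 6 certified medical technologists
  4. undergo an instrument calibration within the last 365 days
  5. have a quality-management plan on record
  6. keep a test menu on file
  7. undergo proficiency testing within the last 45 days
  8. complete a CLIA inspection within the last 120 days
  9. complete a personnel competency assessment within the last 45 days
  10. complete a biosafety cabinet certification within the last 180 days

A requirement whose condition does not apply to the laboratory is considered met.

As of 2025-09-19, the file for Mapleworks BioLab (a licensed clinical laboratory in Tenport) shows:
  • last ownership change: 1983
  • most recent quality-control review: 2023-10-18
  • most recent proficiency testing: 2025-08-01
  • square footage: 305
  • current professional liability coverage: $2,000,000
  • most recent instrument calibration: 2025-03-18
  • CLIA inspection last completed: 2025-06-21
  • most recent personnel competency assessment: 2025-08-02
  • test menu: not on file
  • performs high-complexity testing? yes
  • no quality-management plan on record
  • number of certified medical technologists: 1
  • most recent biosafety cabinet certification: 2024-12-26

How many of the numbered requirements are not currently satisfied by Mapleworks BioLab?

7

1. quality-control review 702 days ago vs limit 730 → met
2. condition 'performs high-complexity testing' holds; professional liability coverage $2,000,000 < $2,100,000 → not met
3. certified medical technologists 1 < 6 → not met
4. instrument calibration 185 days ago vs limit 365 → met
5. quality-management plan absent → not met
6. test menu absent → not met
7. proficiency testing 49 days ago vs limit 45 → not met
8. CLIA inspection 90 days ago vs limit 120 → met
9. personnel competency assessment 48 days ago vs limit 45 → not met
10. biosafety cabinet certification 267 days ago vs limit 180 → not met
Not met: 7 of 10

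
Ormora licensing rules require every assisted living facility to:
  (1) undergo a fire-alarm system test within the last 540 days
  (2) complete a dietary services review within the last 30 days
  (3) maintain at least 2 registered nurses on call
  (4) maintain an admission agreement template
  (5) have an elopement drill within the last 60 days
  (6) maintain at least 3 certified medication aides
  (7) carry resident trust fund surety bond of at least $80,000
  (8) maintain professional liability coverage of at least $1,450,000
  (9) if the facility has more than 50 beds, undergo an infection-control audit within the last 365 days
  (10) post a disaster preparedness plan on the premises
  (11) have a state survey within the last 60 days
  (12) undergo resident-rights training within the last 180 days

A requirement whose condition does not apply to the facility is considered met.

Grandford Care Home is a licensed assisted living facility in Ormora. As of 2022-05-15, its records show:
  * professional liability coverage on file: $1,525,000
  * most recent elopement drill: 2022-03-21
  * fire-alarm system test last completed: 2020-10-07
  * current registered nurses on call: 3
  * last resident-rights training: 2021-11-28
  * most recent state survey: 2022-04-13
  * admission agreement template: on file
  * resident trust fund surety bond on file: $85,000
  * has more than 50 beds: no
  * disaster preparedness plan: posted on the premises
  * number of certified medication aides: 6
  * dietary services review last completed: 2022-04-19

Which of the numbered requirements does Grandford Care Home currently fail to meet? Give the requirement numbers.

1. fire-alarm system test 585 days ago vs limit 540 → not met
2. dietary services review 26 days ago vs limit 30 → met
3. registered nurses on call 3 ≥ 2 → met
4. admission agreement template present → met
5. elopement drill 55 days ago vs limit 60 → met
6. certified medication aides 6 ≥ 3 → met
7. resident trust fund surety bond $85,000 ≥ $80,000 → met
8. professional liability coverage $1,525,000 ≥ $1,450,000 → met
9. condition 'has more than 50 beds' does not hold → requirement n/a → met
10. disaster preparedness plan present → met
11. state survey 32 days ago vs limit 60 → met
12. resident-rights training 168 days ago vs limit 180 → met
Not met: 1

1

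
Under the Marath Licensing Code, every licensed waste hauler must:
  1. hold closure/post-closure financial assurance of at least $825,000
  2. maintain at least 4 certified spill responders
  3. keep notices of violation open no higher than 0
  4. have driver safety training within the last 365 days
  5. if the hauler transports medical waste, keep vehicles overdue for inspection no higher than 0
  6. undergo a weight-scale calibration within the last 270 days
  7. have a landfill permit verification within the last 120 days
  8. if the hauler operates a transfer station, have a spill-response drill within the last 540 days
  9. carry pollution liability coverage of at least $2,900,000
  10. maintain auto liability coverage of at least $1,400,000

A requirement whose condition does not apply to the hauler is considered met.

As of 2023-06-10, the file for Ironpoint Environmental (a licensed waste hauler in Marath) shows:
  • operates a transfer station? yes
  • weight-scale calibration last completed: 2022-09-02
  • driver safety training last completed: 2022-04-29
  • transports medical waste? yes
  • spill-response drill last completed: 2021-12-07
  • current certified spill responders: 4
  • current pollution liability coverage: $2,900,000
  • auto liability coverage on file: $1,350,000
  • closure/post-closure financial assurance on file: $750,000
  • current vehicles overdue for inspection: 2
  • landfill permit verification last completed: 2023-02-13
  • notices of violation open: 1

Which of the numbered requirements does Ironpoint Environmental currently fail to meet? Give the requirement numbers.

1, 3, 4, 5, 6, 8, 10

1. closure/post-closure financial assurance $750,000 < $825,000 → not met
2. certified spill responders 4 ≥ 4 → met
3. notices of violation open 1 > 0 → not met
4. driver safety training 407 days ago vs limit 365 → not met
5. condition 'transports medical waste' holds; vehicles overdue for inspection 2 > 0 → not met
6. weight-scale calibration 281 days ago vs limit 270 → not met
7. landfill permit verification 117 days ago vs limit 120 → met
8. condition 'operates a transfer station' holds; spill-response drill 550 days ago vs limit 540 → not met
9. pollution liability coverage $2,900,000 ≥ $2,900,000 → met
10. auto liability coverage $1,350,000 < $1,400,000 → not met
Not met: 1, 3, 4, 5, 6, 8, 10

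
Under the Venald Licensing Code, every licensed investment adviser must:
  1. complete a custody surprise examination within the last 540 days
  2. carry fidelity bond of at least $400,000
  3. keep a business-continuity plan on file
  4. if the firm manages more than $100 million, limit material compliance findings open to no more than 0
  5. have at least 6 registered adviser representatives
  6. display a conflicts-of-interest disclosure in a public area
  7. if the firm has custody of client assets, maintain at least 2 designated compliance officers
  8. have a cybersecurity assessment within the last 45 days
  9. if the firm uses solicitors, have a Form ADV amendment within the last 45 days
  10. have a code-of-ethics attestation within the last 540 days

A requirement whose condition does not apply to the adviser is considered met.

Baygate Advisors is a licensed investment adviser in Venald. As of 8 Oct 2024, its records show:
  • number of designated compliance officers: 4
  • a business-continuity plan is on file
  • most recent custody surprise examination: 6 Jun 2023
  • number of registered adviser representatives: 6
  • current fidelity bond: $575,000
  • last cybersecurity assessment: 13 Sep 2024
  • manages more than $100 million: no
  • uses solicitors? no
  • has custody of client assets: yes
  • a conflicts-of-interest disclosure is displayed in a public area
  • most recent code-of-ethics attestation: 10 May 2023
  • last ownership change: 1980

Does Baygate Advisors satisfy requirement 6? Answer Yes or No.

6. conflicts-of-interest disclosure present → met

Yes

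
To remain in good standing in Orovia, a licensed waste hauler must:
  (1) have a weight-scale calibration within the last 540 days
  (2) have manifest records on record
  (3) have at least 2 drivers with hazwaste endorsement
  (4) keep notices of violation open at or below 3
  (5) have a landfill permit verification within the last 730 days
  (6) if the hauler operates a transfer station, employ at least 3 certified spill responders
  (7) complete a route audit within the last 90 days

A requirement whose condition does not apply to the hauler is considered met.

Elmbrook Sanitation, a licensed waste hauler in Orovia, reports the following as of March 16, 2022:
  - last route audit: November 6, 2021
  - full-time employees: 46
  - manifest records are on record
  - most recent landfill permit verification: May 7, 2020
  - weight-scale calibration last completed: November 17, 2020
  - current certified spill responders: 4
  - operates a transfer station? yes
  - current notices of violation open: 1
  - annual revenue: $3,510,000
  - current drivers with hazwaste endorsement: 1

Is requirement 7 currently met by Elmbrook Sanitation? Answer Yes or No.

7. route audit 130 days ago vs limit 90 → not met

No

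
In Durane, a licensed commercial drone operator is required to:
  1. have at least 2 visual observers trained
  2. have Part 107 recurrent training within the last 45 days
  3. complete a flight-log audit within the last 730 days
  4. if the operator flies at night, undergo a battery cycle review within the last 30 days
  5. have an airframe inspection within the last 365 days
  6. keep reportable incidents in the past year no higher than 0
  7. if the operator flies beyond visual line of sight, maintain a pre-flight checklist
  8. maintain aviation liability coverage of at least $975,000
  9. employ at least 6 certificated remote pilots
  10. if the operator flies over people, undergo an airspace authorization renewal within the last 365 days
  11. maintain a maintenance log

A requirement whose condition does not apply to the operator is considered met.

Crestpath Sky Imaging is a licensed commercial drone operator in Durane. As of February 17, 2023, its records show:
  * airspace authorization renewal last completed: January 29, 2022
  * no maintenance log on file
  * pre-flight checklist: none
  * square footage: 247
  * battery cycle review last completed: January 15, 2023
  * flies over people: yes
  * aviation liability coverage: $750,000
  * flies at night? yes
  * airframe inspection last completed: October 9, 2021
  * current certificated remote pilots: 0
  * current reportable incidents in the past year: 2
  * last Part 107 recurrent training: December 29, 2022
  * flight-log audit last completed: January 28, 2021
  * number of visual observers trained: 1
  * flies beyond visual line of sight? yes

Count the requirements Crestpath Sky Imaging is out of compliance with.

11

1. visual observers trained 1 < 2 → not met
2. Part 107 recurrent training 50 days ago vs limit 45 → not met
3. flight-log audit 750 days ago vs limit 730 → not met
4. condition 'flies at night' holds; battery cycle review 33 days ago vs limit 30 → not met
5. airframe inspection 496 days ago vs limit 365 → not met
6. reportable incidents in the past year 2 > 0 → not met
7. condition 'flies beyond visual line of sight' holds; pre-flight checklist absent → not met
8. aviation liability coverage $750,000 < $975,000 → not met
9. certificated remote pilots 0 < 6 → not met
10. condition 'flies over people' holds; airspace authorization renewal 384 days ago vs limit 365 → not met
11. maintenance log absent → not met
Not met: 11 of 11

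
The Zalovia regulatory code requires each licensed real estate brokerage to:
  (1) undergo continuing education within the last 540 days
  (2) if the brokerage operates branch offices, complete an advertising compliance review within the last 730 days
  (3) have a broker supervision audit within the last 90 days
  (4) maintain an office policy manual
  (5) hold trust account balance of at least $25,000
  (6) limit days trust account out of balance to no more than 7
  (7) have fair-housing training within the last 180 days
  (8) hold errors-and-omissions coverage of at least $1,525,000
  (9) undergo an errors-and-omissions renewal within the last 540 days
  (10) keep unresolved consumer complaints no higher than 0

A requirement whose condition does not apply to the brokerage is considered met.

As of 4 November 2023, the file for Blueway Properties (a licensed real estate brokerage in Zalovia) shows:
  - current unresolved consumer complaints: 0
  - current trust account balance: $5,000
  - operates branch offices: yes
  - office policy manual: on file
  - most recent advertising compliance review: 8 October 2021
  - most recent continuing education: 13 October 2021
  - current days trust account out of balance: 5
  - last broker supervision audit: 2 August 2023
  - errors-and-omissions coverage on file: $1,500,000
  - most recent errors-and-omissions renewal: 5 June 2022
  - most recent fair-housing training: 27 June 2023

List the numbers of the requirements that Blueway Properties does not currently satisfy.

1. continuing education 752 days ago vs limit 540 → not met
2. condition 'operates branch offices' holds; advertising compliance review 757 days ago vs limit 730 → not met
3. broker supervision audit 94 days ago vs limit 90 → not met
4. office policy manual present → met
5. trust account balance $5,000 < $25,000 → not met
6. days trust account out of balance 5 ≤ 7 → met
7. fair-housing training 130 days ago vs limit 180 → met
8. errors-and-omissions coverage $1,500,000 < $1,525,000 → not met
9. errors-and-omissions renewal 517 days ago vs limit 540 → met
10. unresolved consumer complaints 0 ≤ 0 → met
Not met: 1, 2, 3, 5, 8

1, 2, 3, 5, 8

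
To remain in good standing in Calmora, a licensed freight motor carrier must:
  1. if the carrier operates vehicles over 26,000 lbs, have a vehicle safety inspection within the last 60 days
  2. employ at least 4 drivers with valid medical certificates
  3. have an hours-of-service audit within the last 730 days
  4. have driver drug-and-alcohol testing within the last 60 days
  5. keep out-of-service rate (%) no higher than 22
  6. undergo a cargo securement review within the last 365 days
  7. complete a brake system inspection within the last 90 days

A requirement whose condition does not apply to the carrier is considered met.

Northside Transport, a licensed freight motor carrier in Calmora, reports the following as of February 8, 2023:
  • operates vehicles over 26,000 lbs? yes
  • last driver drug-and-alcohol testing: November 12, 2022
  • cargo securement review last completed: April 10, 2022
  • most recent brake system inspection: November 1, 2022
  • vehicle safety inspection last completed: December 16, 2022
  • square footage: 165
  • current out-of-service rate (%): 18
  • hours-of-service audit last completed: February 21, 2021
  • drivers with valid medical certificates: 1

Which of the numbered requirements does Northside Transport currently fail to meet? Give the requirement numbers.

2, 4, 7

1. condition 'operates vehicles over 26,000 lbs' holds; vehicle safety inspection 54 days ago vs limit 60 → met
2. drivers with valid medical certificates 1 < 4 → not met
3. hours-of-service audit 717 days ago vs limit 730 → met
4. driver drug-and-alcohol testing 88 days ago vs limit 60 → not met
5. out-of-service rate (%) 18 ≤ 22 → met
6. cargo securement review 304 days ago vs limit 365 → met
7. brake system inspection 99 days ago vs limit 90 → not met
Not met: 2, 4, 7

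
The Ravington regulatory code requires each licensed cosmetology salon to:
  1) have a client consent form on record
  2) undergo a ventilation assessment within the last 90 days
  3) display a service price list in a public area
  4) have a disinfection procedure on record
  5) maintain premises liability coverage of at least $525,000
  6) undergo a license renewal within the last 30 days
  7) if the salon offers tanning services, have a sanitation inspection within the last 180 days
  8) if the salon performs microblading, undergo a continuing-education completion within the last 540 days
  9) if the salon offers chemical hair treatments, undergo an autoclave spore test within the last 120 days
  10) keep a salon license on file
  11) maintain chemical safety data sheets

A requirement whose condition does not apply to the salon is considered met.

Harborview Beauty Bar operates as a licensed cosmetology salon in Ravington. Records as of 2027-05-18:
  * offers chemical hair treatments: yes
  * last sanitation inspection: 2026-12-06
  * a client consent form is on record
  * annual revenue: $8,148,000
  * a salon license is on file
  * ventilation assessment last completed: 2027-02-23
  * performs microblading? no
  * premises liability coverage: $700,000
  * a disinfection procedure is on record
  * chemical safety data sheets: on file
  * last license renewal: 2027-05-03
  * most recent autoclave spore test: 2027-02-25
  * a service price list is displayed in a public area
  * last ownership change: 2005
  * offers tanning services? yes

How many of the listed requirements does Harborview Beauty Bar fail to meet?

0

1. client consent form present → met
2. ventilation assessment 84 days ago vs limit 90 → met
3. service price list present → met
4. disinfection procedure present → met
5. premises liability coverage $700,000 ≥ $525,000 → met
6. license renewal 15 days ago vs limit 30 → met
7. condition 'offers tanning services' holds; sanitation inspection 163 days ago vs limit 180 → met
8. condition 'performs microblading' does not hold → requirement n/a → met
9. condition 'offers chemical hair treatments' holds; autoclave spore test 82 days ago vs limit 120 → met
10. salon license present → met
11. chemical safety data sheets present → met
Not met: 0 of 11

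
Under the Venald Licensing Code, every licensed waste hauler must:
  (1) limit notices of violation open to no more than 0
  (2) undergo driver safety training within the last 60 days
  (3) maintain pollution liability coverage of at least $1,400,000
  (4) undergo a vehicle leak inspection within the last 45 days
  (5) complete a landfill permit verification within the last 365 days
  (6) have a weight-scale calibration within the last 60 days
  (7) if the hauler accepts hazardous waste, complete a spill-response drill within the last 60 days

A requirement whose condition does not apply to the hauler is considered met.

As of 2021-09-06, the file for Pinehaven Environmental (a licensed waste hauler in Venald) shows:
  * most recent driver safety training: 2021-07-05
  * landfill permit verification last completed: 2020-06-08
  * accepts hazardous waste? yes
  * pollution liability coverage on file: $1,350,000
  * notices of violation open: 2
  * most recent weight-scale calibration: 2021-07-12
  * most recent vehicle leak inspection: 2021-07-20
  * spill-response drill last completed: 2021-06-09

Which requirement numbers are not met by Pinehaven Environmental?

1, 2, 3, 4, 5, 7

1. notices of violation open 2 > 0 → not met
2. driver safety training 63 days ago vs limit 60 → not met
3. pollution liability coverage $1,350,000 < $1,400,000 → not met
4. vehicle leak inspection 48 days ago vs limit 45 → not met
5. landfill permit verification 455 days ago vs limit 365 → not met
6. weight-scale calibration 56 days ago vs limit 60 → met
7. condition 'accepts hazardous waste' holds; spill-response drill 89 days ago vs limit 60 → not met
Not met: 1, 2, 3, 4, 5, 7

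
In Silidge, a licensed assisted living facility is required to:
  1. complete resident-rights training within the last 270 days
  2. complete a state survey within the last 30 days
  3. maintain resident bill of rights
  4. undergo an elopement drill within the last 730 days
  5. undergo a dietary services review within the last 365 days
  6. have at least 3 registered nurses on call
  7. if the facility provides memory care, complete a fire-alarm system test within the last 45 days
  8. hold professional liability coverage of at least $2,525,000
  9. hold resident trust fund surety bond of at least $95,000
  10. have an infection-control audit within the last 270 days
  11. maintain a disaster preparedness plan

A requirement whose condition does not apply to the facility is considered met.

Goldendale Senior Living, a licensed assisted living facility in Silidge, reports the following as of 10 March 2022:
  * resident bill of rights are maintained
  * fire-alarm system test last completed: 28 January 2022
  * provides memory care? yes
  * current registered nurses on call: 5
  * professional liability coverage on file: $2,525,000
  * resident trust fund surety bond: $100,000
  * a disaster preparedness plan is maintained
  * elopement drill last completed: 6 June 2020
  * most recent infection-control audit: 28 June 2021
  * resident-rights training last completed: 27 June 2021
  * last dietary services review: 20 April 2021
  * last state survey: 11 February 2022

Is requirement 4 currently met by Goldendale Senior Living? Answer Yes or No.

4. elopement drill 642 days ago vs limit 730 → met

Yes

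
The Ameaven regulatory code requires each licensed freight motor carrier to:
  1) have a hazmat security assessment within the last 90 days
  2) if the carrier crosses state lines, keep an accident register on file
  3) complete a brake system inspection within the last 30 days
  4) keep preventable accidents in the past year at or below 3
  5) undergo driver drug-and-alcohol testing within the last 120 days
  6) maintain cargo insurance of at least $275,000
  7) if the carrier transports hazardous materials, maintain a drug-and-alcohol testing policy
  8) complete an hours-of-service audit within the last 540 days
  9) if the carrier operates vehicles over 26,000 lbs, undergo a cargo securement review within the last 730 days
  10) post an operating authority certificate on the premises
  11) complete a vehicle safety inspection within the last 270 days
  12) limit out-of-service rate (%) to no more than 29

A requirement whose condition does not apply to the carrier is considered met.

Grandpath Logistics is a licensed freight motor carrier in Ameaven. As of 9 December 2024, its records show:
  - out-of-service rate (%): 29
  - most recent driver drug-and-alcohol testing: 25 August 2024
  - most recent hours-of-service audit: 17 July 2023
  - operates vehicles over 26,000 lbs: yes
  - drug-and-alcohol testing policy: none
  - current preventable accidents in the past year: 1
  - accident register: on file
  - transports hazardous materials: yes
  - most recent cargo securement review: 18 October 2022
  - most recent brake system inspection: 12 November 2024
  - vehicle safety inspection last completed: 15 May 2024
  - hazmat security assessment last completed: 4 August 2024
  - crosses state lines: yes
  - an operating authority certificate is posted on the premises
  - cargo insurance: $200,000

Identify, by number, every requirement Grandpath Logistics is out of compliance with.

1. hazmat security assessment 127 days ago vs limit 90 → not met
2. condition 'crosses state lines' holds; accident register present → met
3. brake system inspection 27 days ago vs limit 30 → met
4. preventable accidents in the past year 1 ≤ 3 → met
5. driver drug-and-alcohol testing 106 days ago vs limit 120 → met
6. cargo insurance $200,000 < $275,000 → not met
7. condition 'transports hazardous materials' holds; drug-and-alcohol testing policy absent → not met
8. hours-of-service audit 511 days ago vs limit 540 → met
9. condition 'operates vehicles over 26,000 lbs' holds; cargo securement review 783 days ago vs limit 730 → not met
10. operating authority certificate present → met
11. vehicle safety inspection 208 days ago vs limit 270 → met
12. out-of-service rate (%) 29 ≤ 29 → met
Not met: 1, 6, 7, 9

1, 6, 7, 9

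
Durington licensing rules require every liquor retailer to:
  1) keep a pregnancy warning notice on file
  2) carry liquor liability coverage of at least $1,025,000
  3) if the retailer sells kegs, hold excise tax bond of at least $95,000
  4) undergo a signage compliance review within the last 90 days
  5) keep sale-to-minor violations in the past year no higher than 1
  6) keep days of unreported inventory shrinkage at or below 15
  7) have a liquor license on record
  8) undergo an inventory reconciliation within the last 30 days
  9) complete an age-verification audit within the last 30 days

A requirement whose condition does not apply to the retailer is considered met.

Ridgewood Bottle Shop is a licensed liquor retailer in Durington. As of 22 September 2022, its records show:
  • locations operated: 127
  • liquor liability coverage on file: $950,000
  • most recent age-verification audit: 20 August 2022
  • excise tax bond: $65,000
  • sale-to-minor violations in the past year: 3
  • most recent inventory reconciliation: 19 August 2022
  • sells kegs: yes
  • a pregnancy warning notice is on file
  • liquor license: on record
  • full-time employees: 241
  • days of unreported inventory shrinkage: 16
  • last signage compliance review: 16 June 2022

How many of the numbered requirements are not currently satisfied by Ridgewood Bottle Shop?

1. pregnancy warning notice present → met
2. liquor liability coverage $950,000 < $1,025,000 → not met
3. condition 'sells kegs' holds; excise tax bond $65,000 < $95,000 → not met
4. signage compliance review 98 days ago vs limit 90 → not met
5. sale-to-minor violations in the past year 3 > 1 → not met
6. days of unreported inventory shrinkage 16 > 15 → not met
7. liquor license present → met
8. inventory reconciliation 34 days ago vs limit 30 → not met
9. age-verification audit 33 days ago vs limit 30 → not met
Not met: 7 of 9

7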